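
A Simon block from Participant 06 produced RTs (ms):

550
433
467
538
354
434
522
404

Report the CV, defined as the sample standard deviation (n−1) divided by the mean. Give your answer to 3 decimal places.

n = 8, Σ = 3702, M = 462.7500
Σ(x−M)² = 33793.500; s = √(33793.500/7) = 69.4812
CV = 69.4812 / 462.7500 = 0.15015

0.150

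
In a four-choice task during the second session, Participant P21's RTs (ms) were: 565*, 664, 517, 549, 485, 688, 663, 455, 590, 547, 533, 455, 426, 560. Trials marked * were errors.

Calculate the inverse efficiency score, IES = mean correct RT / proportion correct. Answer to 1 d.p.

590.8 ms

Correct trials (n=13): 664, 517, 549, 485, 688, 663, 455, 590, 547, 533, 455, 426, 560
Mean correct RT = 7132/13 = 548.6154 ms
Proportion correct = 13/14
IES = 548.6154 / (13/14) = 590.817 ms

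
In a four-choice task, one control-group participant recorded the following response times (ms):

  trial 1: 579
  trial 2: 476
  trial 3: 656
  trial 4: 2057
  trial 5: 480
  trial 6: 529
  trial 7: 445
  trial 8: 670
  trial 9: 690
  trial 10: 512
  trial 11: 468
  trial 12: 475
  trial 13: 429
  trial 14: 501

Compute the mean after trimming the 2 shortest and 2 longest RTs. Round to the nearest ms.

535 ms

Sorted: 429, 445, 468, 475, 476, 480, 501, 512, 529, 579, 656, 670, 690, 2057
Drop lowest 2 (429, 445) and highest 2 (690, 2057)
Remaining (n=10): Σ = 5346, mean = 5346/10 = 534.600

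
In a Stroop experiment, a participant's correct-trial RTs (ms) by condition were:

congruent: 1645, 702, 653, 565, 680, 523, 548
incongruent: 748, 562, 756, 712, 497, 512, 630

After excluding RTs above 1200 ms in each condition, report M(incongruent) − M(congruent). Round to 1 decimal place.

congruent: exclude 1645
M(congruent) = 3671/6 = 611.833
M(incongruent) = 4417/7 = 631.000
Difference = 631.000 − 611.833 = 19.167 ms

19.2 ms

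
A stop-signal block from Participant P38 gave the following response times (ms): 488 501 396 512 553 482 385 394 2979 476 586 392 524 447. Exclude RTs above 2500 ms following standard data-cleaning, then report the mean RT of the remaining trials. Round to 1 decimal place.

472.0 ms

Excluded: 2979
Retained (n=13): Σ = 6136
Mean = 6136/13 = 472.0000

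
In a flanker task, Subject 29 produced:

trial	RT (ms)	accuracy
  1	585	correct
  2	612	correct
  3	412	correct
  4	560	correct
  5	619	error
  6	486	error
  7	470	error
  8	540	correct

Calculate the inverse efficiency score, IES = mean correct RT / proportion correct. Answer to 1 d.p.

Correct trials (n=5): 585, 612, 412, 560, 540
Mean correct RT = 2709/5 = 541.8000 ms
Proportion correct = 5/8
IES = 541.8000 / (5/8) = 866.880 ms

866.9 ms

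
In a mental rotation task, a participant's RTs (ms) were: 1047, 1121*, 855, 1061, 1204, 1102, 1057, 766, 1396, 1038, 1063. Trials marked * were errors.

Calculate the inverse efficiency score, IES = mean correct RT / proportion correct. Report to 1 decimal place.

1164.8 ms

Correct trials (n=10): 1047, 855, 1061, 1204, 1102, 1057, 766, 1396, 1038, 1063
Mean correct RT = 10589/10 = 1058.9000 ms
Proportion correct = 10/11
IES = 1058.9000 / (10/11) = 1164.790 ms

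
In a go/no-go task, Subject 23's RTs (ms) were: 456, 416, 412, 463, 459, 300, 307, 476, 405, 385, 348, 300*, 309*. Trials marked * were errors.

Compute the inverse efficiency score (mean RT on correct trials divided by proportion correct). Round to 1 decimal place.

475.6 ms

Correct trials (n=11): 456, 416, 412, 463, 459, 300, 307, 476, 405, 385, 348
Mean correct RT = 4427/11 = 402.4545 ms
Proportion correct = 11/13
IES = 402.4545 / (11/13) = 475.628 ms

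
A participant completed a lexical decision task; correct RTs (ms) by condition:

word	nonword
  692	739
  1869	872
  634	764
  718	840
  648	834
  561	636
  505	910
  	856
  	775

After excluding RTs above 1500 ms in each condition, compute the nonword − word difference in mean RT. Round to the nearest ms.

word: exclude 1869
M(word) = 3758/6 = 626.333
M(nonword) = 7226/9 = 802.889
Difference = 802.889 − 626.333 = 176.556 ms

177 ms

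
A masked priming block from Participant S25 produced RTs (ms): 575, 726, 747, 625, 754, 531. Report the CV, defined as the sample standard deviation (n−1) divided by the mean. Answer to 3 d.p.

n = 6, Σ = 3958, M = 659.6667
Σ(x−M)² = 45851.333; s = √(45851.333/5) = 95.7615
CV = 95.7615 / 659.6667 = 0.14517

0.145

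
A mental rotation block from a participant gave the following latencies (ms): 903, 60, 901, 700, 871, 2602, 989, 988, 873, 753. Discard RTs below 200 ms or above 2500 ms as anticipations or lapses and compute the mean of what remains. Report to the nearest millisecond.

872 ms

Excluded: 60, 2602
Retained (n=8): Σ = 6978
Mean = 6978/8 = 872.2500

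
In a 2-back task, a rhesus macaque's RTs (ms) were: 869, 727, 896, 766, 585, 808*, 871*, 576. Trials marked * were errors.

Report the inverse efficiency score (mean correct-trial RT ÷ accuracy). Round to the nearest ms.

982 ms

Correct trials (n=6): 869, 727, 896, 766, 585, 576
Mean correct RT = 4419/6 = 736.5000 ms
Proportion correct = 6/8
IES = 736.5000 / (6/8) = 982.000 ms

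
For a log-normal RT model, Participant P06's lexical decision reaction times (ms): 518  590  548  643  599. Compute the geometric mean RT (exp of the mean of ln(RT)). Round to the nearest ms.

ln(RT): 6.2500, 6.3801, 6.3063, 6.4661, 6.3953
Mean ln(RT) = 31.7978/5 = 6.35956
Geometric mean = exp(6.35956) = 577.99 ms

578 ms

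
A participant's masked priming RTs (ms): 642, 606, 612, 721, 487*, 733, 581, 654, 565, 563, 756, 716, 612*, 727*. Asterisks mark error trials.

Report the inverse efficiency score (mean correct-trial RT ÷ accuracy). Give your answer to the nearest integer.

Correct trials (n=11): 642, 606, 612, 721, 733, 581, 654, 565, 563, 756, 716
Mean correct RT = 7149/11 = 649.9091 ms
Proportion correct = 11/14
IES = 649.9091 / (11/14) = 827.157 ms

827 ms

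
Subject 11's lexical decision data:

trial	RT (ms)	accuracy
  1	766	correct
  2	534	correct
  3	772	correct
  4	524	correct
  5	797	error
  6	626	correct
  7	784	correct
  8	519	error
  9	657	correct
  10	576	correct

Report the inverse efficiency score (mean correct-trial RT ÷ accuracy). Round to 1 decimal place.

818.6 ms

Correct trials (n=8): 766, 534, 772, 524, 626, 784, 657, 576
Mean correct RT = 5239/8 = 654.8750 ms
Proportion correct = 8/10
IES = 654.8750 / (8/10) = 818.594 ms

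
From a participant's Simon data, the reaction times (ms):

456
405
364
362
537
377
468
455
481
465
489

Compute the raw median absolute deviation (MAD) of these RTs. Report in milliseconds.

Sorted: 362, 364, 377, 405, 455, 456, 465, 468, 481, 489, 537 → median = 456
|x − 456|: 0, 51, 92, 94, 81, 79, 12, 1, 25, 9, 33
Sorted deviations: 0, 1, 9, 12, 25, 33, 51, 79, 81, 92, 94 → MAD = 33

33 ms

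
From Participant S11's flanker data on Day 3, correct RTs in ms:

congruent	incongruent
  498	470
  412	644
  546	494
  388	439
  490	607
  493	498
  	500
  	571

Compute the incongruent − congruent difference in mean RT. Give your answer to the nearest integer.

57 ms

M(congruent) = 2827/6 = 471.167
M(incongruent) = 4223/8 = 527.875
Difference = 527.875 − 471.167 = 56.708 ms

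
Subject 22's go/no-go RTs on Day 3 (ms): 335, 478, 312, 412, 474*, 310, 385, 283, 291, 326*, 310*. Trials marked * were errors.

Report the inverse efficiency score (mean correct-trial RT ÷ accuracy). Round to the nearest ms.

482 ms

Correct trials (n=8): 335, 478, 312, 412, 310, 385, 283, 291
Mean correct RT = 2806/8 = 350.7500 ms
Proportion correct = 8/11
IES = 350.7500 / (8/11) = 482.281 ms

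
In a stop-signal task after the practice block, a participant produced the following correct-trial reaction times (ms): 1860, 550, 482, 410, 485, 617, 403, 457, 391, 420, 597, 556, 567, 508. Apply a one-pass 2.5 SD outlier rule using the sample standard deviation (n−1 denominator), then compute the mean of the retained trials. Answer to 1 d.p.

n = 14, ΣRT = 8303, M = 593.071
Σ(x−M)² = 1799802.93; s = √(1799802.93/13) = 372.084
Cutoffs: 593.071 ± 2.5·372.084 → [-337.1, 1523.3]
Outside: 1860 → excluded.
Retained (n=13): Σ = 6443, mean = 6443/13 = 495.615

495.6 ms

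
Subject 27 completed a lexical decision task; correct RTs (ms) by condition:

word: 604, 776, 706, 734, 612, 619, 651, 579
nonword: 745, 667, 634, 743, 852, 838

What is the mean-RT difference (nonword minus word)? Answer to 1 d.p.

M(word) = 5281/8 = 660.125
M(nonword) = 4479/6 = 746.500
Difference = 746.500 − 660.125 = 86.375 ms

86.4 ms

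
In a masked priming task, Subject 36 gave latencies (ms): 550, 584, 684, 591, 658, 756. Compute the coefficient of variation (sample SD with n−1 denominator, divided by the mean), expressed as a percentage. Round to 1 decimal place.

12.0%

n = 6, Σ = 3823, M = 637.1667
Σ(x−M)² = 29304.833; s = √(29304.833/5) = 76.5570
CV = 76.5570 / 637.1667 = 0.12015 = 12.015%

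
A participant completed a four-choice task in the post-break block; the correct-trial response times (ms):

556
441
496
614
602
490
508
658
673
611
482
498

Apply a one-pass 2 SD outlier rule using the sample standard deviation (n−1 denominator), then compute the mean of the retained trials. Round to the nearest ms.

n = 12, ΣRT = 6629, M = 552.417
Σ(x−M)² = 64768.92; s = √(64768.92/11) = 76.734
Cutoffs: 552.417 ± 2·76.734 → [398.9, 705.9]
No RTs fall outside the cutoffs; all 12 retained. Mean = 6629/12 = 552.417

552 ms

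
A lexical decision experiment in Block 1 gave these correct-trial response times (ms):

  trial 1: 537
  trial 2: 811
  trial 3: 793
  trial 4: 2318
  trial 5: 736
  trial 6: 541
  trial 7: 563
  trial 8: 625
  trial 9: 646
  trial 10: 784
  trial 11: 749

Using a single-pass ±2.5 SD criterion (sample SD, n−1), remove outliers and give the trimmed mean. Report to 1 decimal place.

678.5 ms

n = 11, ΣRT = 9103, M = 827.545
Σ(x−M)² = 2549860.73; s = √(2549860.73/10) = 504.961
Cutoffs: 827.545 ± 2.5·504.961 → [-434.9, 2089.9]
Outside: 2318 → excluded.
Retained (n=10): Σ = 6785, mean = 6785/10 = 678.500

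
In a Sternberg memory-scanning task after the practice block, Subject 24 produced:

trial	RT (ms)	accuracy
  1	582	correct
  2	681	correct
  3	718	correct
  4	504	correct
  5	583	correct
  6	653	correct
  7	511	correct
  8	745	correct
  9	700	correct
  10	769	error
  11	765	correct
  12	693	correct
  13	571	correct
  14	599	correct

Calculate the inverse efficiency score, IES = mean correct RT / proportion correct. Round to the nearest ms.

Correct trials (n=13): 582, 681, 718, 504, 583, 653, 511, 745, 700, 765, 693, 571, 599
Mean correct RT = 8305/13 = 638.8462 ms
Proportion correct = 13/14
IES = 638.8462 / (13/14) = 687.988 ms

688 ms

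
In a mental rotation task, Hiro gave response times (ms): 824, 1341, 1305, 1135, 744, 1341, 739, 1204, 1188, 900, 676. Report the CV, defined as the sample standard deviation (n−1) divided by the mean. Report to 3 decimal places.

n = 11, Σ = 11397, M = 1036.0909
Σ(x−M)² = 686052.909; s = √(686052.909/10) = 261.9261
CV = 261.9261 / 1036.0909 = 0.25280

0.253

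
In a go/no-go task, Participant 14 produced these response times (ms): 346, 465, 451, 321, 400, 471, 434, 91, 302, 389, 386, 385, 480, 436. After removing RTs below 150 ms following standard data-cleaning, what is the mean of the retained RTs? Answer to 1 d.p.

405.1 ms

Excluded: 91
Retained (n=13): Σ = 5266
Mean = 5266/13 = 405.0769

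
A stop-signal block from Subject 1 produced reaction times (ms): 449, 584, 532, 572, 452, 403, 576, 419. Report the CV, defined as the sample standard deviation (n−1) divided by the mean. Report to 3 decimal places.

0.151

n = 8, Σ = 3987, M = 498.3750
Σ(x−M)² = 39893.875; s = √(39893.875/7) = 75.4925
CV = 75.4925 / 498.3750 = 0.15148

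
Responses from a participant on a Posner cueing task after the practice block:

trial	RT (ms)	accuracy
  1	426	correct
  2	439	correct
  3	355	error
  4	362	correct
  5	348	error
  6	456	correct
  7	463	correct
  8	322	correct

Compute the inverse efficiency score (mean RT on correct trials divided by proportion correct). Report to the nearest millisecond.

548 ms

Correct trials (n=6): 426, 439, 362, 456, 463, 322
Mean correct RT = 2468/6 = 411.3333 ms
Proportion correct = 6/8
IES = 411.3333 / (6/8) = 548.444 ms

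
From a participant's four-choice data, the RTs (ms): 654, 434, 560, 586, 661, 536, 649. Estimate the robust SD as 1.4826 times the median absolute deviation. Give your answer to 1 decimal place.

93.4 ms

Sorted: 434, 536, 560, 586, 649, 654, 661 → median = 586
|x − 586| sorted: 0, 26, 50, 63, 68, 75, 152 → MAD = 63
Robust SD ≈ 1.4826 × 63 = 93.404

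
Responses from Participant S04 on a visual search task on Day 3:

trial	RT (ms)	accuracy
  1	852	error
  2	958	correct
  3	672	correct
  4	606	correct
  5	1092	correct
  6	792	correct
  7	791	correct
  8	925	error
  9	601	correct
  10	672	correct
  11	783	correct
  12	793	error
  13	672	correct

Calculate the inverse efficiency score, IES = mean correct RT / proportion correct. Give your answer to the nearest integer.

993 ms

Correct trials (n=10): 958, 672, 606, 1092, 792, 791, 601, 672, 783, 672
Mean correct RT = 7639/10 = 763.9000 ms
Proportion correct = 10/13
IES = 763.9000 / (10/13) = 993.070 ms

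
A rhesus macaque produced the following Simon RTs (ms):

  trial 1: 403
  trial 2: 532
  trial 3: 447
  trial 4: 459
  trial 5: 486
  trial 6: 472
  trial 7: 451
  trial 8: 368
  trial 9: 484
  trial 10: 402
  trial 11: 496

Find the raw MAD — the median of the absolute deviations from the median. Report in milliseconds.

Sorted: 368, 402, 403, 447, 451, 459, 472, 484, 486, 496, 532 → median = 459
|x − 459|: 56, 73, 12, 0, 27, 13, 8, 91, 25, 57, 37
Sorted deviations: 0, 8, 12, 13, 25, 27, 37, 56, 57, 73, 91 → MAD = 27

27 ms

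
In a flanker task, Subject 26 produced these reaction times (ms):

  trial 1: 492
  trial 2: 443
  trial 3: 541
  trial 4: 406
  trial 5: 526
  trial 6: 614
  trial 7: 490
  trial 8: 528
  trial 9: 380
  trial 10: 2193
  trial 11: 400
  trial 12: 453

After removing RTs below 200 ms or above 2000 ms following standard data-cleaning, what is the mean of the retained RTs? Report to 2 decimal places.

479.36 ms

Excluded: 2193
Retained (n=11): Σ = 5273
Mean = 5273/11 = 479.3636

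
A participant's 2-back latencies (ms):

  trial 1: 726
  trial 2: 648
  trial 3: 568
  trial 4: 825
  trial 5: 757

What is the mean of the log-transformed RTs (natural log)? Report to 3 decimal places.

ln(RT): 6.5876, 6.4739, 6.3421, 6.7154, 6.6294
Σ ln(RT) = 32.7483
Mean = 32.7483/5 = 6.54966

6.550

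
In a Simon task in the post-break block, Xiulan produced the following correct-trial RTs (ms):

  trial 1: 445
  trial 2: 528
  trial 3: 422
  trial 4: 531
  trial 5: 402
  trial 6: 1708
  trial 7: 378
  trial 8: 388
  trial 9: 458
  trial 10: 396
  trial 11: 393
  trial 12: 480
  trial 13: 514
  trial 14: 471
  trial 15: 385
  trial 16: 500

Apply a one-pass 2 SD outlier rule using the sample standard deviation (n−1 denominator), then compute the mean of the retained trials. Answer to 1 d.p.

446.1 ms

n = 16, ΣRT = 8399, M = 524.938
Σ(x−M)² = 1535890.94; s = √(1535890.94/15) = 319.989
Cutoffs: 524.938 ± 2·319.989 → [-115.0, 1164.9]
Outside: 1708 → excluded.
Retained (n=15): Σ = 6691, mean = 6691/15 = 446.067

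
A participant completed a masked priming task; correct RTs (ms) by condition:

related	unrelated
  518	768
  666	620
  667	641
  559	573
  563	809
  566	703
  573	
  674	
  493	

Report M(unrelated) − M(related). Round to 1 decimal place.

M(related) = 5279/9 = 586.556
M(unrelated) = 4114/6 = 685.667
Difference = 685.667 − 586.556 = 99.111 ms

99.1 ms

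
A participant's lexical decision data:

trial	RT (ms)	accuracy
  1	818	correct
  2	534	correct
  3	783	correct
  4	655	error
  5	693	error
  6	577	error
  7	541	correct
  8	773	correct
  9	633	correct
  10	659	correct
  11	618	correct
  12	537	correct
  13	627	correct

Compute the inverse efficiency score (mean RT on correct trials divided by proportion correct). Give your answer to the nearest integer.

848 ms

Correct trials (n=10): 818, 534, 783, 541, 773, 633, 659, 618, 537, 627
Mean correct RT = 6523/10 = 652.3000 ms
Proportion correct = 10/13
IES = 652.3000 / (10/13) = 847.990 ms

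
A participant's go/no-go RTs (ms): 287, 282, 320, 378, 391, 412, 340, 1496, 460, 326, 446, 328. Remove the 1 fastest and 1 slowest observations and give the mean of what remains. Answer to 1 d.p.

368.8 ms

Sorted: 282, 287, 320, 326, 328, 340, 378, 391, 412, 446, 460, 1496
Drop lowest 1 (282) and highest 1 (1496)
Remaining (n=10): Σ = 3688, mean = 3688/10 = 368.800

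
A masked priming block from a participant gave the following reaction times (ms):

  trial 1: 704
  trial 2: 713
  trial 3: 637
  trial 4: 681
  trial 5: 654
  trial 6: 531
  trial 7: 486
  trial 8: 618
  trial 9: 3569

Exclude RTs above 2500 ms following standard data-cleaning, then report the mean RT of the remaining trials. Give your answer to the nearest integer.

628 ms

Excluded: 3569
Retained (n=8): Σ = 5024
Mean = 5024/8 = 628.0000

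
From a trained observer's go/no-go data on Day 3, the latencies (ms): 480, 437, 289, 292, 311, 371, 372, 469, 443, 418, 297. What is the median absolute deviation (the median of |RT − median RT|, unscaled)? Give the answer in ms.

Sorted: 289, 292, 297, 311, 371, 372, 418, 437, 443, 469, 480 → median = 372
|x − 372|: 108, 65, 83, 80, 61, 1, 0, 97, 71, 46, 75
Sorted deviations: 0, 1, 46, 61, 65, 71, 75, 80, 83, 97, 108 → MAD = 71

71 ms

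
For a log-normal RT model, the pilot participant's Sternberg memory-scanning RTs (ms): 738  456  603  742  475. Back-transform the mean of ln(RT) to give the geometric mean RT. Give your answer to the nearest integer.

ln(RT): 6.6039, 6.1225, 6.4019, 6.6093, 6.1633
Mean ln(RT) = 31.9010/5 = 6.38020
Geometric mean = exp(6.38020) = 590.05 ms

590 ms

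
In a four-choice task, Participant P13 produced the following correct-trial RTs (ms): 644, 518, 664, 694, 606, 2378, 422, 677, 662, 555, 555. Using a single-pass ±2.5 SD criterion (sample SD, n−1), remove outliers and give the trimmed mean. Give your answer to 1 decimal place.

599.7 ms

n = 11, ΣRT = 8375, M = 761.364
Σ(x−M)² = 2941998.55; s = √(2941998.55/10) = 542.402
Cutoffs: 761.364 ± 2.5·542.402 → [-594.6, 2117.4]
Outside: 2378 → excluded.
Retained (n=10): Σ = 5997, mean = 5997/10 = 599.700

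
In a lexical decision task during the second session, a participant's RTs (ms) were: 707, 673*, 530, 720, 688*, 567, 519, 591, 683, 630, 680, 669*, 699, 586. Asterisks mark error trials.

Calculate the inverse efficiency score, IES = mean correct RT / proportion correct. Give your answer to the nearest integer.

Correct trials (n=11): 707, 530, 720, 567, 519, 591, 683, 630, 680, 699, 586
Mean correct RT = 6912/11 = 628.3636 ms
Proportion correct = 11/14
IES = 628.3636 / (11/14) = 799.736 ms

800 ms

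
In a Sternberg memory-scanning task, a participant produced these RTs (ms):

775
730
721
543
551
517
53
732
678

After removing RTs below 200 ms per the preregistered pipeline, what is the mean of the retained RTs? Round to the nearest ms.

Excluded: 53
Retained (n=8): Σ = 5247
Mean = 5247/8 = 655.8750

656 ms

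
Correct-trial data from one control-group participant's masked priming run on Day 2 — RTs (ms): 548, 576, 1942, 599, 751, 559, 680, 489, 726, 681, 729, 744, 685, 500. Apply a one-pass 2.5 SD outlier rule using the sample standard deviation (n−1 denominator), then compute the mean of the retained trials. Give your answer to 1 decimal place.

635.9 ms

n = 14, ΣRT = 10209, M = 729.214
Σ(x−M)² = 1690738.36; s = √(1690738.36/13) = 360.634
Cutoffs: 729.214 ± 2.5·360.634 → [-172.4, 1630.8]
Outside: 1942 → excluded.
Retained (n=13): Σ = 8267, mean = 8267/13 = 635.923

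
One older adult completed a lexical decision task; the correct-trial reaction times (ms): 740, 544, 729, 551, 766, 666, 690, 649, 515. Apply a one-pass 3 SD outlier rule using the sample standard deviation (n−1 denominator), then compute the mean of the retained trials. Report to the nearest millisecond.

n = 9, ΣRT = 5850, M = 650.000
Σ(x−M)² = 68916.00; s = √(68916.00/8) = 92.814
Cutoffs: 650.000 ± 3·92.814 → [371.6, 928.4]
No RTs fall outside the cutoffs; all 9 retained. Mean = 5850/9 = 650.000

650 ms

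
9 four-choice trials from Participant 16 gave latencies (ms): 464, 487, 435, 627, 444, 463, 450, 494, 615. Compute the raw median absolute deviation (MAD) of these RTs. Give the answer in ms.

Sorted: 435, 444, 450, 463, 464, 487, 494, 615, 627 → median = 464
|x − 464|: 0, 23, 29, 163, 20, 1, 14, 30, 151
Sorted deviations: 0, 1, 14, 20, 23, 29, 30, 151, 163 → MAD = 23

23 ms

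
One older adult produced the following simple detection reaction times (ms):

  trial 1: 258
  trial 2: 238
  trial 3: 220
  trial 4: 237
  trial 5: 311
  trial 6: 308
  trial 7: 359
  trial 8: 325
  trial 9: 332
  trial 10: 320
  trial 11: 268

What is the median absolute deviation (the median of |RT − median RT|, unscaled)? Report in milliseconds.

Sorted: 220, 237, 238, 258, 268, 308, 311, 320, 325, 332, 359 → median = 308
|x − 308|: 50, 70, 88, 71, 3, 0, 51, 17, 24, 12, 40
Sorted deviations: 0, 3, 12, 17, 24, 40, 50, 51, 70, 71, 88 → MAD = 40

40 ms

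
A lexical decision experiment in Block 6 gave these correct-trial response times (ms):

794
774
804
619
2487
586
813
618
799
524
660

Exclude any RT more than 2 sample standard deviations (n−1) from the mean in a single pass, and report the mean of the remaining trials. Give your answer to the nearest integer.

699 ms

n = 11, ΣRT = 9478, M = 861.636
Σ(x−M)² = 3012534.55; s = √(3012534.55/10) = 548.866
Cutoffs: 861.636 ± 2·548.866 → [-236.1, 1959.4]
Outside: 2487 → excluded.
Retained (n=10): Σ = 6991, mean = 6991/10 = 699.100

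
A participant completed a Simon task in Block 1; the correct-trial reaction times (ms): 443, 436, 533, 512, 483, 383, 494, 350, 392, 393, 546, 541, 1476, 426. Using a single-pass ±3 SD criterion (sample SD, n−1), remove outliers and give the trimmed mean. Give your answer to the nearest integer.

456 ms

n = 14, ΣRT = 7408, M = 529.143
Σ(x−M)² = 1018163.71; s = √(1018163.71/13) = 279.858
Cutoffs: 529.143 ± 3·279.858 → [-310.4, 1368.7]
Outside: 1476 → excluded.
Retained (n=13): Σ = 5932, mean = 5932/13 = 456.308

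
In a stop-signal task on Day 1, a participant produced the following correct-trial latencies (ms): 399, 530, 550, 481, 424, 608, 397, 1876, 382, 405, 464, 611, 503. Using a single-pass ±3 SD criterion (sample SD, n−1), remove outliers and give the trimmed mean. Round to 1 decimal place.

479.5 ms

n = 13, ΣRT = 7630, M = 586.923
Σ(x−M)² = 1873738.92; s = √(1873738.92/12) = 395.152
Cutoffs: 586.923 ± 3·395.152 → [-598.5, 1772.4]
Outside: 1876 → excluded.
Retained (n=12): Σ = 5754, mean = 5754/12 = 479.500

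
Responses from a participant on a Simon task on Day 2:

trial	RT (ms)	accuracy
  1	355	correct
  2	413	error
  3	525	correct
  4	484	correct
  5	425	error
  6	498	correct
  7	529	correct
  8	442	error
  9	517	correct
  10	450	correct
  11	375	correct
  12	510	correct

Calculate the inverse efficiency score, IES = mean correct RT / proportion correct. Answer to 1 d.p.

628.6 ms

Correct trials (n=9): 355, 525, 484, 498, 529, 517, 450, 375, 510
Mean correct RT = 4243/9 = 471.4444 ms
Proportion correct = 9/12
IES = 471.4444 / (9/12) = 628.593 ms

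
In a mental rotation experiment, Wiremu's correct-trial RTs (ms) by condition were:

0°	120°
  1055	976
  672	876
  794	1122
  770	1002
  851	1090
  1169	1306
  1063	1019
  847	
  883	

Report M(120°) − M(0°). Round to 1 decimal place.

M(0°) = 8104/9 = 900.444
M(120°) = 7391/7 = 1055.857
Difference = 1055.857 − 900.444 = 155.413 ms

155.4 ms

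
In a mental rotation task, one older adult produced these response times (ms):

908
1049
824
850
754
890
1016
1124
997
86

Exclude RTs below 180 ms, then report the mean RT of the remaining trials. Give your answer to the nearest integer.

935 ms

Excluded: 86
Retained (n=9): Σ = 8412
Mean = 8412/9 = 934.6667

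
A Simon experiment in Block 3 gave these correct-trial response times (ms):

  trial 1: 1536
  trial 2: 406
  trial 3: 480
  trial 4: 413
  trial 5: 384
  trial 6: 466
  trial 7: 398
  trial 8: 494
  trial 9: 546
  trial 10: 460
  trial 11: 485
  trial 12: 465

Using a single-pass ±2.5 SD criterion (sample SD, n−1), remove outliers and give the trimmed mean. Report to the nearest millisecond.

n = 12, ΣRT = 6533, M = 544.417
Σ(x−M)² = 1096644.92; s = √(1096644.92/11) = 315.745
Cutoffs: 544.417 ± 2.5·315.745 → [-244.9, 1333.8]
Outside: 1536 → excluded.
Retained (n=11): Σ = 4997, mean = 4997/11 = 454.273

454 ms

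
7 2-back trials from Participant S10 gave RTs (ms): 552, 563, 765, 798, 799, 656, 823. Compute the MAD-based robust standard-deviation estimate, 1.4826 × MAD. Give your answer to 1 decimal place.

86.0 ms

Sorted: 552, 563, 656, 765, 798, 799, 823 → median = 765
|x − 765| sorted: 0, 33, 34, 58, 109, 202, 213 → MAD = 58
Robust SD ≈ 1.4826 × 58 = 85.991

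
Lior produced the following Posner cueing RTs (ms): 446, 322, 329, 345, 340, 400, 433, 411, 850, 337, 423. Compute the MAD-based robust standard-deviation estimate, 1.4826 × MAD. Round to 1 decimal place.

Sorted: 322, 329, 337, 340, 345, 400, 411, 423, 433, 446, 850 → median = 400
|x − 400| sorted: 0, 11, 23, 33, 46, 55, 60, 63, 71, 78, 450 → MAD = 55
Robust SD ≈ 1.4826 × 55 = 81.543

81.5 ms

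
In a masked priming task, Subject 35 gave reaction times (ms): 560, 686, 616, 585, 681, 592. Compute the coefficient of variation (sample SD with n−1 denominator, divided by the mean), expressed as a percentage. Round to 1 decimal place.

8.4%

n = 6, Σ = 3720, M = 620.0000
Σ(x−M)² = 13702.000; s = √(13702.000/5) = 52.3488
CV = 52.3488 / 620.0000 = 0.08443 = 8.443%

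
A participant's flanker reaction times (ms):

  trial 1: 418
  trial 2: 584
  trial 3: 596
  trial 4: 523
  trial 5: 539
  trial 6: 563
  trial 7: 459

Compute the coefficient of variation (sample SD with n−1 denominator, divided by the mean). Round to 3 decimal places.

0.125

n = 7, Σ = 3682, M = 526.0000
Σ(x−M)² = 25964.000; s = √(25964.000/6) = 65.7825
CV = 65.7825 / 526.0000 = 0.12506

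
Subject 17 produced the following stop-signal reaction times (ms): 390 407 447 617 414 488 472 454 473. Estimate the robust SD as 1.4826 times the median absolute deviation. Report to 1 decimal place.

50.4 ms

Sorted: 390, 407, 414, 447, 454, 472, 473, 488, 617 → median = 454
|x − 454| sorted: 0, 7, 18, 19, 34, 40, 47, 64, 163 → MAD = 34
Robust SD ≈ 1.4826 × 34 = 50.408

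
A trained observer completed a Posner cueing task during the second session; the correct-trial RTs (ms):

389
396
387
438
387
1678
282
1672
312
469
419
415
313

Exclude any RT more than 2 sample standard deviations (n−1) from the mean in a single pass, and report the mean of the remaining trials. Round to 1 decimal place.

382.5 ms

n = 13, ΣRT = 7557, M = 581.308
Σ(x−M)² = 2860428.77; s = √(2860428.77/12) = 488.231
Cutoffs: 581.308 ± 2·488.231 → [-395.2, 1557.8]
Outside: 1672, 1678 → excluded.
Retained (n=11): Σ = 4207, mean = 4207/11 = 382.455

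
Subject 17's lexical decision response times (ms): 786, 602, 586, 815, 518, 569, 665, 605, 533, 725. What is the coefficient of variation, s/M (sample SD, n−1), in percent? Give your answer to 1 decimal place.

n = 10, Σ = 6404, M = 640.4000
Σ(x−M)² = 96748.400; s = √(96748.400/9) = 103.6813
CV = 103.6813 / 640.4000 = 0.16190 = 16.190%

16.2%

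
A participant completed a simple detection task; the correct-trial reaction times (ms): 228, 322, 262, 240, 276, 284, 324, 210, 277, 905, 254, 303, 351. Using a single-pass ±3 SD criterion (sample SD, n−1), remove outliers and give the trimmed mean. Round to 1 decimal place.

n = 13, ΣRT = 4236, M = 325.846
Σ(x−M)² = 382815.69; s = √(382815.69/12) = 178.609
Cutoffs: 325.846 ± 3·178.609 → [-210.0, 861.7]
Outside: 905 → excluded.
Retained (n=12): Σ = 3331, mean = 3331/12 = 277.583

277.6 ms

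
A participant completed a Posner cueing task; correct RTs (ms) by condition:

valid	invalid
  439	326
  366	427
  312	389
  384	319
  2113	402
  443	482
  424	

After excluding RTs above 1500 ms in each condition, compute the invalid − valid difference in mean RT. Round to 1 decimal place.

-3.8 ms

valid: exclude 2113
M(valid) = 2368/6 = 394.667
M(invalid) = 2345/6 = 390.833
Difference = 390.833 − 394.667 = -3.833 ms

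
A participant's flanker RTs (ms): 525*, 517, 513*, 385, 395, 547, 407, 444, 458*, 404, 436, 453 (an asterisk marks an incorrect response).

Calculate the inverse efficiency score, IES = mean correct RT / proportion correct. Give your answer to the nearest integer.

591 ms

Correct trials (n=9): 517, 385, 395, 547, 407, 444, 404, 436, 453
Mean correct RT = 3988/9 = 443.1111 ms
Proportion correct = 9/12
IES = 443.1111 / (9/12) = 590.815 ms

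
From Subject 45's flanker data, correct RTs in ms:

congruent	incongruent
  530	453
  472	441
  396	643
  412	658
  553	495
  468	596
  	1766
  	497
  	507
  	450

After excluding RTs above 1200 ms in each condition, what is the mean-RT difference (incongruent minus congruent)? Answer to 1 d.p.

incongruent: exclude 1766
M(congruent) = 2831/6 = 471.833
M(incongruent) = 4740/9 = 526.667
Difference = 526.667 − 471.833 = 54.833 ms

54.8 ms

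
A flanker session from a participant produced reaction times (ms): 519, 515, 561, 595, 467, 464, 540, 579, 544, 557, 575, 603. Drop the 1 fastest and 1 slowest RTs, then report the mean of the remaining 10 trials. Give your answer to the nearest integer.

Sorted: 464, 467, 515, 519, 540, 544, 557, 561, 575, 579, 595, 603
Drop lowest 1 (464) and highest 1 (603)
Remaining (n=10): Σ = 5452, mean = 5452/10 = 545.200

545 ms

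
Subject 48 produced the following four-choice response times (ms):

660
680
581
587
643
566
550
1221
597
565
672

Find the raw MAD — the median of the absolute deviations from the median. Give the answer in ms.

Sorted: 550, 565, 566, 581, 587, 597, 643, 660, 672, 680, 1221 → median = 597
|x − 597|: 63, 83, 16, 10, 46, 31, 47, 624, 0, 32, 75
Sorted deviations: 0, 10, 16, 31, 32, 46, 47, 63, 75, 83, 624 → MAD = 46

46 ms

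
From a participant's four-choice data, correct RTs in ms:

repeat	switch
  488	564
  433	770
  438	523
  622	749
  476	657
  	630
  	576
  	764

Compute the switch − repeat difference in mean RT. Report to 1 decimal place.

162.7 ms

M(repeat) = 2457/5 = 491.400
M(switch) = 5233/8 = 654.125
Difference = 654.125 − 491.400 = 162.725 ms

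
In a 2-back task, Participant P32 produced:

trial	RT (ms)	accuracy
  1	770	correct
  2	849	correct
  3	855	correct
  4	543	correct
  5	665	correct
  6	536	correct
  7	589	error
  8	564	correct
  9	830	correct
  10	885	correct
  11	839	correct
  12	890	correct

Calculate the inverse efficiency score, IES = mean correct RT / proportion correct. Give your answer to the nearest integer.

816 ms

Correct trials (n=11): 770, 849, 855, 543, 665, 536, 564, 830, 885, 839, 890
Mean correct RT = 8226/11 = 747.8182 ms
Proportion correct = 11/12
IES = 747.8182 / (11/12) = 815.802 ms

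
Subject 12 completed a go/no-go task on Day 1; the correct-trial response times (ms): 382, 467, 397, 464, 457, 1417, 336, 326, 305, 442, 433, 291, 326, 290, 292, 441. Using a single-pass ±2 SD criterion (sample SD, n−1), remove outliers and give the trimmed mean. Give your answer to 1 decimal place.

376.6 ms

n = 16, ΣRT = 7066, M = 441.625
Σ(x−M)² = 1082985.75; s = √(1082985.75/15) = 268.699
Cutoffs: 441.625 ± 2·268.699 → [-95.8, 979.0]
Outside: 1417 → excluded.
Retained (n=15): Σ = 5649, mean = 5649/15 = 376.600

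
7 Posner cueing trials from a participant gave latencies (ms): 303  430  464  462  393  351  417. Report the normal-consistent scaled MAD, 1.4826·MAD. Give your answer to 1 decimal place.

Sorted: 303, 351, 393, 417, 430, 462, 464 → median = 417
|x − 417| sorted: 0, 13, 24, 45, 47, 66, 114 → MAD = 45
Robust SD ≈ 1.4826 × 45 = 66.717

66.7 ms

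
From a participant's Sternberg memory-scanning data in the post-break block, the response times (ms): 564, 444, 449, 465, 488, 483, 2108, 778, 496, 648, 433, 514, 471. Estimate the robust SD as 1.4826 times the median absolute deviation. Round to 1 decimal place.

Sorted: 433, 444, 449, 465, 471, 483, 488, 496, 514, 564, 648, 778, 2108 → median = 488
|x − 488| sorted: 0, 5, 8, 17, 23, 26, 39, 44, 55, 76, 160, 290, 1620 → MAD = 39
Robust SD ≈ 1.4826 × 39 = 57.821

57.8 ms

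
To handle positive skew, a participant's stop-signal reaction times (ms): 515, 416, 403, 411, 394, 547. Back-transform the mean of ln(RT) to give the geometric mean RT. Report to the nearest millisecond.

444 ms

ln(RT): 6.2442, 6.0307, 5.9989, 6.0186, 5.9764, 6.3044
Mean ln(RT) = 36.5732/6 = 6.09553
Geometric mean = exp(6.09553) = 443.87 ms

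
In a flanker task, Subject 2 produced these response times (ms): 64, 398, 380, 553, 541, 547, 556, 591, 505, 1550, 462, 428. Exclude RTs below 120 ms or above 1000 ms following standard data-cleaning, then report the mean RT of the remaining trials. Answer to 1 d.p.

Excluded: 64, 1550
Retained (n=10): Σ = 4961
Mean = 4961/10 = 496.1000

496.1 ms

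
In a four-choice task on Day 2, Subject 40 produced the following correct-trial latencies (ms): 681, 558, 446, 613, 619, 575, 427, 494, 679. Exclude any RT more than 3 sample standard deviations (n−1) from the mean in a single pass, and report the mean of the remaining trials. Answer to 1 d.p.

565.8 ms

n = 9, ΣRT = 5092, M = 565.778
Σ(x−M)² = 70061.56; s = √(70061.56/8) = 93.583
Cutoffs: 565.778 ± 3·93.583 → [285.0, 846.5]
No RTs fall outside the cutoffs; all 9 retained. Mean = 5092/9 = 565.778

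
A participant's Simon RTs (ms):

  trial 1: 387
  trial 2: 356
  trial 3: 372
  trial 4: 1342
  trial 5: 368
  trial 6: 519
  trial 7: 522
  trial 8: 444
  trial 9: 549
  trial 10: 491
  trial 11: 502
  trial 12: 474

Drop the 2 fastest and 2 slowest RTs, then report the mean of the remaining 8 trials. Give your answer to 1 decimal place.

463.9 ms

Sorted: 356, 368, 372, 387, 444, 474, 491, 502, 519, 522, 549, 1342
Drop lowest 2 (356, 368) and highest 2 (549, 1342)
Remaining (n=8): Σ = 3711, mean = 3711/8 = 463.875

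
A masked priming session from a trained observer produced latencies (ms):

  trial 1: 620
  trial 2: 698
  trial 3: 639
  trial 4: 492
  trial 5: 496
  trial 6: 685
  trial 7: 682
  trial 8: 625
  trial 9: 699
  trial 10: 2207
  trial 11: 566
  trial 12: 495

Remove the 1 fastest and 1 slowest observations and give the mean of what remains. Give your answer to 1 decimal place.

Sorted: 492, 495, 496, 566, 620, 625, 639, 682, 685, 698, 699, 2207
Drop lowest 1 (492) and highest 1 (2207)
Remaining (n=10): Σ = 6205, mean = 6205/10 = 620.500

620.5 ms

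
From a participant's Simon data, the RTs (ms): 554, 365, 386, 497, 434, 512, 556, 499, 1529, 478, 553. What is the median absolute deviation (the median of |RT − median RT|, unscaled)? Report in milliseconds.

55 ms

Sorted: 365, 386, 434, 478, 497, 499, 512, 553, 554, 556, 1529 → median = 499
|x − 499|: 55, 134, 113, 2, 65, 13, 57, 0, 1030, 21, 54
Sorted deviations: 0, 2, 13, 21, 54, 55, 57, 65, 113, 134, 1030 → MAD = 55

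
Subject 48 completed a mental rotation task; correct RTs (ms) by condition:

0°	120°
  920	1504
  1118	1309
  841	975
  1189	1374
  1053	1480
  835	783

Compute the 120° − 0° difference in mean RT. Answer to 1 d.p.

244.8 ms

M(0°) = 5956/6 = 992.667
M(120°) = 7425/6 = 1237.500
Difference = 1237.500 − 992.667 = 244.833 ms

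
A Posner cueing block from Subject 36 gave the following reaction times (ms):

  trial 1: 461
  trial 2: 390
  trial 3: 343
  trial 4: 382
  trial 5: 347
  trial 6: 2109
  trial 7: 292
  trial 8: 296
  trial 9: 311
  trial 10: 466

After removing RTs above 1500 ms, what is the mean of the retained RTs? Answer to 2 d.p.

365.33 ms

Excluded: 2109
Retained (n=9): Σ = 3288
Mean = 3288/9 = 365.3333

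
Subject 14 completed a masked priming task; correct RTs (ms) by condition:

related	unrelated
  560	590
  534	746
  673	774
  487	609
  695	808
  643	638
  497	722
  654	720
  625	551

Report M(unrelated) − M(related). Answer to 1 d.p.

87.8 ms

M(related) = 5368/9 = 596.444
M(unrelated) = 6158/9 = 684.222
Difference = 684.222 − 596.444 = 87.778 ms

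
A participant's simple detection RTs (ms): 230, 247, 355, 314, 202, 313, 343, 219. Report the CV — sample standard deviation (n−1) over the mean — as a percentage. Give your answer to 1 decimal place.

21.6%

n = 8, Σ = 2223, M = 277.8750
Σ(x−M)² = 25196.875; s = √(25196.875/7) = 59.9963
CV = 59.9963 / 277.8750 = 0.21591 = 21.591%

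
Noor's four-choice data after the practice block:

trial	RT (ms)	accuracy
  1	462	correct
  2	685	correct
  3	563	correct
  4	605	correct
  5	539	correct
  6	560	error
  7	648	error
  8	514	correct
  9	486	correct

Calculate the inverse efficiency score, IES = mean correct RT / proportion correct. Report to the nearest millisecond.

Correct trials (n=7): 462, 685, 563, 605, 539, 514, 486
Mean correct RT = 3854/7 = 550.5714 ms
Proportion correct = 7/9
IES = 550.5714 / (7/9) = 707.878 ms

708 ms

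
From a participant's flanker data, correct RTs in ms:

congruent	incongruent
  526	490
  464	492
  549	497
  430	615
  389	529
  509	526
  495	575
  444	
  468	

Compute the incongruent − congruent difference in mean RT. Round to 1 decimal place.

57.1 ms

M(congruent) = 4274/9 = 474.889
M(incongruent) = 3724/7 = 532.000
Difference = 532.000 − 474.889 = 57.111 ms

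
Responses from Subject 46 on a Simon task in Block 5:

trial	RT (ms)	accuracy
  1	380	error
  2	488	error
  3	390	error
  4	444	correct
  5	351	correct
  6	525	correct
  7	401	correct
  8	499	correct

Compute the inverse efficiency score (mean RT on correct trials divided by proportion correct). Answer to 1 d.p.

Correct trials (n=5): 444, 351, 525, 401, 499
Mean correct RT = 2220/5 = 444.0000 ms
Proportion correct = 5/8
IES = 444.0000 / (5/8) = 710.400 ms

710.4 ms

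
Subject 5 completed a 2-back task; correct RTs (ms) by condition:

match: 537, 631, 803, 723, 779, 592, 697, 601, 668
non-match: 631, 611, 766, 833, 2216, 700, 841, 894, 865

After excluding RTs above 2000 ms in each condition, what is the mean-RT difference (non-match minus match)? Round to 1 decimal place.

97.5 ms

non-match: exclude 2216
M(match) = 6031/9 = 670.111
M(non-match) = 6141/8 = 767.625
Difference = 767.625 − 670.111 = 97.514 ms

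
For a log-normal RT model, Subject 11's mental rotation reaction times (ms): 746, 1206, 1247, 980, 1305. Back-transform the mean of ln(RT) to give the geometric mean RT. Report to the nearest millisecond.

ln(RT): 6.6147, 7.0951, 7.1285, 6.8876, 7.1740
Mean ln(RT) = 34.8998/5 = 6.97996
Geometric mean = exp(6.97996) = 1074.87 ms

1075 ms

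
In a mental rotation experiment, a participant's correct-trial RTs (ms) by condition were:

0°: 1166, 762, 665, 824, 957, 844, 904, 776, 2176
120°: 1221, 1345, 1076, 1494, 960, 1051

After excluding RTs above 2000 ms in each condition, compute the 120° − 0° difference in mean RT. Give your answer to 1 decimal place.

0°: exclude 2176
M(0°) = 6898/8 = 862.250
M(120°) = 7147/6 = 1191.167
Difference = 1191.167 − 862.250 = 328.917 ms

328.9 ms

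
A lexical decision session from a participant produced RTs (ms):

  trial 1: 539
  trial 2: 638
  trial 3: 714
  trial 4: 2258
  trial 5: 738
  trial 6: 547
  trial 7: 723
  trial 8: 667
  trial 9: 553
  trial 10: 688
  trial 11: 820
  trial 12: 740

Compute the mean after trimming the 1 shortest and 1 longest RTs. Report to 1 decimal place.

682.8 ms

Sorted: 539, 547, 553, 638, 667, 688, 714, 723, 738, 740, 820, 2258
Drop lowest 1 (539) and highest 1 (2258)
Remaining (n=10): Σ = 6828, mean = 6828/10 = 682.800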